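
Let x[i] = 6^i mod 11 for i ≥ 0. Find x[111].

6

x[0] = 1,  x[1] = 6,  x[2] = 3,  x[3] = 7,  x[4] = 9,  x[5] = 10,  x[6] = 5,  x[7] = 8,  x[8] = 4,  x[9] = 2,  x[10] = 1.
The sequence repeats with period 10.
So x[111] = x[0 + ((111-0) mod 10)] = x[1] = 6.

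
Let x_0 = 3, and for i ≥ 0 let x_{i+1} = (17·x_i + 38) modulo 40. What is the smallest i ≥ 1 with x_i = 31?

2

Computing terms: x_0 = 3, x_1 = 9, x_2 = 31, x_3 = 5, x_4 = 3.
Since x_4 = x_0 = 3, the sequence is periodic with period 4.
The value 31 first appears (with i ≥ 1) at x_2.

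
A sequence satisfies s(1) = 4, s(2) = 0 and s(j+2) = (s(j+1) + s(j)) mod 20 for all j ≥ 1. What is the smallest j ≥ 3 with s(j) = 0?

7

s(1) = 4, s(2) = 0, s(3) = 4, s(4) = 4, s(5) = 8, s(6) = 12, s(7) = 0, s(8) = 12, s(9) = 12, s(10) = 4, s(11) = 16, s(12) = 0, s(13) = 16, s(14) = 16, s(15) = 12, s(16) = 8, s(17) = 0, s(18) = 8, s(19) = 8, s(20) = 16, s(21) = 4, s(22) = 0.
The sequence repeats with period 20.
The value 0 first appears (with j ≥ 3) at s(7).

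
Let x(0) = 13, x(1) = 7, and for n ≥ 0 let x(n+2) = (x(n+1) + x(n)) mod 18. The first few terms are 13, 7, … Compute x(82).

Listing terms: x(0) = 13; x(1) = 7; x(2) = 2; x(3) = 9; x(4) = 11; x(5) = 2; x(6) = 13; x(7) = 15; x(8) = 10; x(9) = 7; x(10) = 17; x(11) = 6; x(12) = 5; x(13) = 11; x(14) = 16; x(15) = 9; x(16) = 7; x(17) = 16; x(18) = 5; x(19) = 3; x(20) = 8; x(21) = 11; x(22) = 1; x(23) = 12; x(24) = 13; x(25) = 7.
The sequence repeats with period 24.
(82 - 0) mod 24 = 10, so x(82) = x(10) = 17.

17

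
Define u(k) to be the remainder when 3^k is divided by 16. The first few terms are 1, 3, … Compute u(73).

3

Listing terms: u(0) = 1; u(1) = 3; u(2) = 9; u(3) = 11; u(4) = 1.
The sequence repeats with period 4.
So u(73) = u(0 + ((73-0) mod 4)) = u(1) = 3.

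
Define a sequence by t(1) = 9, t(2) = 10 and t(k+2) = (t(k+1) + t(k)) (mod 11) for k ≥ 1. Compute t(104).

Computing terms: t(1) = 9, t(2) = 10, t(3) = 8, t(4) = 7, t(5) = 4, t(6) = 0, t(7) = 4, t(8) = 4, t(9) = 8, t(10) = 1, t(11) = 9, t(12) = 10.
The sequence repeats with period 10.
So t(104) = t(1 + ((104-1) mod 10)) = t(4) = 7.

7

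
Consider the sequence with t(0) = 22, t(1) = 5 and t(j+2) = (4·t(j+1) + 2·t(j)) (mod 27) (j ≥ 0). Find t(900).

22

Computing terms: t(0) = 22, t(1) = 5, t(2) = 10, t(3) = 23, t(4) = 4, t(5) = 8, t(6) = 13, t(7) = 14, t(8) = 1, t(9) = 5, t(10) = 22, t(11) = 17, t(12) = 4, t(13) = 23, t(14) = 19, t(15) = 14, t(16) = 13, t(17) = 26, t(18) = 22, t(19) = 5.
The sequence repeats with period 18.
(900 - 0) mod 18 = 0, so t(900) = t(0) = 22.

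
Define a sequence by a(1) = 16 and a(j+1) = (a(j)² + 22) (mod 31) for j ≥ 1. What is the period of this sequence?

8

a(1) = 16, a(2) = 30, a(3) = 23, a(4) = 24, a(5) = 9, a(6) = 10, a(7) = 29, a(8) = 26, a(9) = 16.
The sequence repeats with period 8.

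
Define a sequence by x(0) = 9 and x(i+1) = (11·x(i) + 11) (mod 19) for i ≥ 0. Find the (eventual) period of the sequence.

Computing terms: x(0) = 9,  x(1) = 15,  x(2) = 5,  x(3) = 9.
The sequence repeats with period 3.

3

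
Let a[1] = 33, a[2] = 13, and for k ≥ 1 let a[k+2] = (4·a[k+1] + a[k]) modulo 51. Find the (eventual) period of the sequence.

24

We have a[1] = 33; a[2] = 13; a[3] = 34; a[4] = 47; a[5] = 18; a[6] = 17; a[7] = 35; a[8] = 4; a[9] = 0; a[10] = 4; a[11] = 16; a[12] = 17; a[13] = 33; a[14] = 47; a[15] = 17; a[16] = 13; a[17] = 18; a[18] = 34; a[19] = 1; a[20] = 38; a[21] = 0; a[22] = 38; a[23] = 50; a[24] = 34; a[25] = 33; a[26] = 13.
Since (a[25], a[26]) = (a[1], a[2]) = (33, 13) (two consecutive terms determine the rest), the sequence is periodic with period 24.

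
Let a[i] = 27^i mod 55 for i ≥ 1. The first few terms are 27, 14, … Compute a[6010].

We have a[1] = 27,  a[2] = 14,  a[3] = 48,  a[4] = 31,  a[5] = 12,  a[6] = 49,  a[7] = 3,  a[8] = 26,  a[9] = 42,  a[10] = 34,  a[11] = 38,  a[12] = 36,  a[13] = 37,  a[14] = 9,  a[15] = 23,  a[16] = 16,  a[17] = 47,  a[18] = 4,  a[19] = 53,  a[20] = 1,  a[21] = 27.
Since a[21] = a[1] = 27, the sequence is periodic with period 20.
(6010 - 1) mod 20 = 9, so a[6010] = a[10] = 34.

34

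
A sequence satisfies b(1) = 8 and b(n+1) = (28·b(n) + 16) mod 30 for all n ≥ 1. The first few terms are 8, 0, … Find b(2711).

Listing terms: b(1) = 8, b(2) = 0, b(3) = 16, b(4) = 14, b(5) = 18, b(6) = 10, b(7) = 26, b(8) = 24, b(9) = 28, b(10) = 20, b(11) = 6, b(12) = 4, b(13) = 8.
Since b(13) = b(1) = 8, the sequence is periodic with period 12.
So b(2711) = b(1 + ((2711-1) mod 12)) = b(11) = 6.

6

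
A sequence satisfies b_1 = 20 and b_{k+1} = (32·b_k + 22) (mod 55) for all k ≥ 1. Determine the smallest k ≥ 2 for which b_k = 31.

3

Listing terms: b_1 = 20, b_2 = 2, b_3 = 31, b_4 = 24, b_5 = 20.
Since b_5 = b_1 = 20, the sequence is periodic with period 4.
The value 31 first appears (with k ≥ 2) at b_3.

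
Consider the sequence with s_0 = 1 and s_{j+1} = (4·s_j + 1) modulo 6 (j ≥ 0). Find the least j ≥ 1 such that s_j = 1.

3

Listing terms: s_0 = 1; s_1 = 5; s_2 = 3; s_3 = 1.
The sequence repeats with period 3.
The value 1 next appears (with j ≥ 1) at s_3.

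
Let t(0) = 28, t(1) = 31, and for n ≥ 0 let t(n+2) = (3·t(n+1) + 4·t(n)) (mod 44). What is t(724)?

Computing terms: t(0) = 28,  t(1) = 31,  t(2) = 29,  t(3) = 35,  t(4) = 1,  t(5) = 11,  t(6) = 37,  t(7) = 23,  t(8) = 41,  t(9) = 39,  t(10) = 17,  t(11) = 31,  t(12) = 29.
Since (t(11), t(12)) = (t(1), t(2)) = (31, 29) (two consecutive terms determine the rest), the sequence is eventually periodic: after a pre-period of length 1 it cycles with period 10.
For n ≥ 1, t(n) depends only on (n - 1) mod 10. (724 - 1) mod 10 = 3, so t(724) = t(4) = 1.

1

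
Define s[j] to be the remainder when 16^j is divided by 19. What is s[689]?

Listing terms: s[0] = 1; s[1] = 16; s[2] = 9; s[3] = 11; s[4] = 5; s[5] = 4; s[6] = 7; s[7] = 17; s[8] = 6; s[9] = 1.
The sequence repeats with period 9.
(689 - 0) mod 9 = 5, so s[689] = s[5] = 4.

4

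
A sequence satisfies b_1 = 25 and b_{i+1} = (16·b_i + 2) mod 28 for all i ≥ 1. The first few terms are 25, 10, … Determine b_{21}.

We have b_1 = 25; b_2 = 10; b_3 = 22; b_4 = 18; b_5 = 10.
Since b_5 = b_2 = 10, the sequence is eventually periodic: after a pre-period of length 1 it cycles with period 3.
For i ≥ 2, b_i depends only on (i - 2) mod 3. (21 - 2) mod 3 = 1, so b_{21} = b_3 = 22.

22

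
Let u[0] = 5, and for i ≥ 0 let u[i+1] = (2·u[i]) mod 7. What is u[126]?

We have u[0] = 5; u[1] = 3; u[2] = 6; u[3] = 5.
Since u[3] = u[0] = 5, the sequence is periodic with period 3.
So u[126] = u[0 + ((126-0) mod 3)] = u[0] = 5.

5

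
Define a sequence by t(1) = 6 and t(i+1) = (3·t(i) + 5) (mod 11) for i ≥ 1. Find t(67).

Listing terms: t(1) = 6, t(2) = 1, t(3) = 8, t(4) = 7, t(5) = 4, t(6) = 6.
The sequence repeats with period 5.
So t(67) = t(1 + ((67-1) mod 5)) = t(2) = 1.

1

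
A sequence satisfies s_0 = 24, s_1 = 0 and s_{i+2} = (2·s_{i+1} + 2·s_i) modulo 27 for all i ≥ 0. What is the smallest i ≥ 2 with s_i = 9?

s_0 = 24; s_1 = 0; s_2 = 21; s_3 = 15; s_4 = 18; s_5 = 12; s_6 = 6; s_7 = 9; s_8 = 3; s_9 = 24; s_{10} = 0.
The sequence repeats with period 9.
The value 9 first appears (with i ≥ 2) at s_7.

7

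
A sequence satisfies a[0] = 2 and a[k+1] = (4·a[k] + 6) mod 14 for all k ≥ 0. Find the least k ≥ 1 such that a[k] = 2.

3

We have a[0] = 2; a[1] = 0; a[2] = 6; a[3] = 2.
The sequence repeats with period 3.
The value 2 next appears (with k ≥ 1) at a[3].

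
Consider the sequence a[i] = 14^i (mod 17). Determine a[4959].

11

We have a[0] = 1, a[1] = 14, a[2] = 9, a[3] = 7, a[4] = 13, a[5] = 12, a[6] = 15, a[7] = 6, a[8] = 16, a[9] = 3, a[10] = 8, a[11] = 10, a[12] = 4, a[13] = 5, a[14] = 2, a[15] = 11, a[16] = 1.
Since a[16] = a[0] = 1, the sequence is periodic with period 16.
So a[4959] = a[0 + ((4959-0) mod 16)] = a[15] = 11.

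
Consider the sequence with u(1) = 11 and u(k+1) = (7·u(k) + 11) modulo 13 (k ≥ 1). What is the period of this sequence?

Listing terms: u(1) = 11, u(2) = 10, u(3) = 3, u(4) = 6, u(5) = 1, u(6) = 5, u(7) = 7, u(8) = 8, u(9) = 2, u(10) = 12, u(11) = 4, u(12) = 0, u(13) = 11.
The sequence repeats with period 12.

12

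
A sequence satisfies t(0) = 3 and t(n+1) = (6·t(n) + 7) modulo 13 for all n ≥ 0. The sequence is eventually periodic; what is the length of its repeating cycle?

Listing terms: t(0) = 3,  t(1) = 12,  t(2) = 1,  t(3) = 0,  t(4) = 7,  t(5) = 10,  t(6) = 2,  t(7) = 6,  t(8) = 4,  t(9) = 5,  t(10) = 11,  t(11) = 8,  t(12) = 3.
Since t(12) = t(0) = 3, the sequence is periodic with period 12.

12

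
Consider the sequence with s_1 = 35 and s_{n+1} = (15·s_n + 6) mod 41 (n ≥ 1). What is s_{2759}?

40

We have s_1 = 35; s_2 = 39; s_3 = 17; s_4 = 15; s_5 = 26; s_6 = 27; s_7 = 1; s_8 = 21; s_9 = 34; s_{10} = 24; s_{11} = 38; s_{12} = 2; s_{13} = 36; s_{14} = 13; s_{15} = 37; s_{16} = 28; s_{17} = 16; s_{18} = 0; s_{19} = 6; s_{20} = 14; s_{21} = 11; s_{22} = 7; s_{23} = 29; s_{24} = 31; s_{25} = 20; s_{26} = 19; s_{27} = 4; s_{28} = 25; s_{29} = 12; s_{30} = 22; s_{31} = 8; s_{32} = 3; s_{33} = 10; s_{34} = 33; s_{35} = 9; s_{36} = 18; s_{37} = 30; s_{38} = 5; s_{39} = 40; s_{40} = 32; s_{41} = 35.
The sequence repeats with period 40.
So s_{2759} = s_{1 + ((2759-1) mod 40)} = s_{39} = 40.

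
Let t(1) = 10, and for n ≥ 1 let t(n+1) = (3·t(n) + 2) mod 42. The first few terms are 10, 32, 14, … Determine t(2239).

38

Listing terms: t(1) = 10, t(2) = 32, t(3) = 14, t(4) = 2, t(5) = 8, t(6) = 26, t(7) = 38, t(8) = 32.
Since t(8) = t(2) = 32, the sequence is eventually periodic: after a pre-period of length 1 it cycles with period 6.
For n ≥ 2, t(n) depends only on (n - 2) mod 6. (2239 - 2) mod 6 = 5, so t(2239) = t(7) = 38.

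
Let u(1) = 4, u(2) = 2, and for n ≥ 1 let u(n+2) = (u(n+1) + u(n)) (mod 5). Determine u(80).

Computing terms: u(1) = 4,  u(2) = 2,  u(3) = 1,  u(4) = 3,  u(5) = 4,  u(6) = 2.
Since (u(5), u(6)) = (u(1), u(2)) = (4, 2) (two consecutive terms determine the rest), the sequence is periodic with period 4.
So u(80) = u(1 + ((80-1) mod 4)) = u(4) = 3.

3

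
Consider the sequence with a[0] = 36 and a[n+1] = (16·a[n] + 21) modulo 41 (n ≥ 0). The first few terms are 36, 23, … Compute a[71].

a[0] = 36,  a[1] = 23,  a[2] = 20,  a[3] = 13,  a[4] = 24,  a[5] = 36.
The sequence repeats with period 5.
So a[71] = a[0 + ((71-0) mod 5)] = a[1] = 23.

23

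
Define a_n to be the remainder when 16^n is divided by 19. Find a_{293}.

4

Computing terms: a_0 = 1; a_1 = 16; a_2 = 9; a_3 = 11; a_4 = 5; a_5 = 4; a_6 = 7; a_7 = 17; a_8 = 6; a_9 = 1.
The sequence repeats with period 9.
(293 - 0) mod 9 = 5, so a_{293} = a_5 = 4.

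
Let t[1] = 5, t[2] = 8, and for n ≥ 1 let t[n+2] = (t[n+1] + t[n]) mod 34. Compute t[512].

8

Computing terms: t[1] = 5; t[2] = 8; t[3] = 13; t[4] = 21; t[5] = 0; t[6] = 21; t[7] = 21; t[8] = 8; t[9] = 29; t[10] = 3; t[11] = 32; t[12] = 1; t[13] = 33; t[14] = 0; t[15] = 33; t[16] = 33; t[17] = 32; t[18] = 31; t[19] = 29; t[20] = 26; t[21] = 21; t[22] = 13; t[23] = 0; t[24] = 13; t[25] = 13; t[26] = 26; t[27] = 5; t[28] = 31; t[29] = 2; t[30] = 33; t[31] = 1; t[32] = 0; t[33] = 1; t[34] = 1; t[35] = 2; t[36] = 3; t[37] = 5; t[38] = 8.
Since (t[37], t[38]) = (t[1], t[2]) = (5, 8) (two consecutive terms determine the rest), the sequence is periodic with period 36.
(512 - 1) mod 36 = 7, so t[512] = t[8] = 8.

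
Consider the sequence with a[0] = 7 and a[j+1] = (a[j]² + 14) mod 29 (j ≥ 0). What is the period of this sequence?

3

Listing terms: a[0] = 7, a[1] = 5, a[2] = 10, a[3] = 27, a[4] = 18, a[5] = 19, a[6] = 27.
Since a[6] = a[3] = 27, the sequence is eventually periodic: after a pre-period of length 3 it cycles with period 3.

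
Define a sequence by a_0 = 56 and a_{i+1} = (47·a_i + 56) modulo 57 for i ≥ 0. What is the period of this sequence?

Computing terms: a_0 = 56, a_1 = 9, a_2 = 23, a_3 = 54, a_4 = 29, a_5 = 51, a_6 = 2, a_7 = 36, a_8 = 38, a_9 = 18, a_{10} = 47, a_{11} = 42, a_{12} = 35, a_{13} = 48, a_{14} = 32, a_{15} = 21, a_{16} = 17, a_{17} = 0, a_{18} = 56.
The sequence repeats with period 18.

18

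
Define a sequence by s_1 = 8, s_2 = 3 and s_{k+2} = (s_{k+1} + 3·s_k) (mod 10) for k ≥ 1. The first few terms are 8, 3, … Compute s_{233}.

s_1 = 8; s_2 = 3; s_3 = 7; s_4 = 6; s_5 = 7; s_6 = 5; s_7 = 6; s_8 = 1; s_9 = 9; s_{10} = 2; s_{11} = 9; s_{12} = 5; s_{13} = 2; s_{14} = 7; s_{15} = 3; s_{16} = 4; s_{17} = 3; s_{18} = 5; s_{19} = 4; s_{20} = 9; s_{21} = 1; s_{22} = 8; s_{23} = 1; s_{24} = 5; s_{25} = 8; s_{26} = 3.
The sequence repeats with period 24.
(233 - 1) mod 24 = 16, so s_{233} = s_{17} = 3.

3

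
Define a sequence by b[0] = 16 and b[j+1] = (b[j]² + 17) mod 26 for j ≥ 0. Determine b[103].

Listing terms: b[0] = 16; b[1] = 13; b[2] = 4; b[3] = 7; b[4] = 14; b[5] = 5; b[6] = 16.
Since b[6] = b[0] = 16, the sequence is periodic with period 6.
So b[103] = b[0 + ((103-0) mod 6)] = b[1] = 13.

13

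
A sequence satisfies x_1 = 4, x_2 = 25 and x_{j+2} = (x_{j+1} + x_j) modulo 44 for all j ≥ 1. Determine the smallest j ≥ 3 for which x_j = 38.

16

Computing terms: x_1 = 4,  x_2 = 25,  x_3 = 29,  x_4 = 10,  x_5 = 39,  x_6 = 5,  x_7 = 0,  x_8 = 5,  x_9 = 5,  x_{10} = 10,  x_{11} = 15,  x_{12} = 25,  x_{13} = 40,  x_{14} = 21,  x_{15} = 17,  x_{16} = 38,  x_{17} = 11,  x_{18} = 5,  x_{19} = 16,  x_{20} = 21,  x_{21} = 37,  x_{22} = 14,  x_{23} = 7,  x_{24} = 21,  x_{25} = 28,  x_{26} = 5,  x_{27} = 33,  x_{28} = 38,  x_{29} = 27,  x_{30} = 21,  x_{31} = 4,  x_{32} = 25.
Since (x_{31}, x_{32}) = (x_1, x_2) = (4, 25) (two consecutive terms determine the rest), the sequence is periodic with period 30.
The value 38 first appears (with j ≥ 3) at x_{16}.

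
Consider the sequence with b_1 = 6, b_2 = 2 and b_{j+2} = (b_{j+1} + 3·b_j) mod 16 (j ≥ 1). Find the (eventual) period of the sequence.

We have b_1 = 6, b_2 = 2, b_3 = 4, b_4 = 10, b_5 = 6, b_6 = 4, b_7 = 6, b_8 = 2.
The sequence repeats with period 6.

6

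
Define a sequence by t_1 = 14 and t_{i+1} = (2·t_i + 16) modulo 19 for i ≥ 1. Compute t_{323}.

Listing terms: t_1 = 14,  t_2 = 6,  t_3 = 9,  t_4 = 15,  t_5 = 8,  t_6 = 13,  t_7 = 4,  t_8 = 5,  t_9 = 7,  t_{10} = 11,  t_{11} = 0,  t_{12} = 16,  t_{13} = 10,  t_{14} = 17,  t_{15} = 12,  t_{16} = 2,  t_{17} = 1,  t_{18} = 18,  t_{19} = 14.
Since t_{19} = t_1 = 14, the sequence is periodic with period 18.
So t_{323} = t_{1 + ((323-1) mod 18)} = t_{17} = 1.

1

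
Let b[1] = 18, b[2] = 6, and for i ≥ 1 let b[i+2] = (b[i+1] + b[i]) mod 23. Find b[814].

4

b[1] = 18, b[2] = 6, b[3] = 1, b[4] = 7, b[5] = 8, b[6] = 15, b[7] = 0, b[8] = 15, b[9] = 15, b[10] = 7, b[11] = 22, b[12] = 6, b[13] = 5, b[14] = 11, b[15] = 16, b[16] = 4, b[17] = 20, b[18] = 1, b[19] = 21, b[20] = 22, b[21] = 20, b[22] = 19, b[23] = 16, b[24] = 12, b[25] = 5, b[26] = 17, b[27] = 22, b[28] = 16, b[29] = 15, b[30] = 8, b[31] = 0, b[32] = 8, b[33] = 8, b[34] = 16, b[35] = 1, b[36] = 17, b[37] = 18, b[38] = 12, b[39] = 7, b[40] = 19, b[41] = 3, b[42] = 22, b[43] = 2, b[44] = 1, b[45] = 3, b[46] = 4, b[47] = 7, b[48] = 11, b[49] = 18, b[50] = 6.
Since (b[49], b[50]) = (b[1], b[2]) = (18, 6) (two consecutive terms determine the rest), the sequence is periodic with period 48.
So b[814] = b[1 + ((814-1) mod 48)] = b[46] = 4.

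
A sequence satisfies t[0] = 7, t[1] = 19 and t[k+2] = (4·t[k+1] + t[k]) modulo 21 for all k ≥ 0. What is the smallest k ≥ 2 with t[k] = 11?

We have t[0] = 7; t[1] = 19; t[2] = 20; t[3] = 15; t[4] = 17; t[5] = 20; t[6] = 13; t[7] = 9; t[8] = 7; t[9] = 16; t[10] = 8; t[11] = 6; t[12] = 11; t[13] = 8; t[14] = 1; t[15] = 12; t[16] = 7; t[17] = 19.
The sequence repeats with period 16.
The value 11 first appears (with k ≥ 2) at t[12].

12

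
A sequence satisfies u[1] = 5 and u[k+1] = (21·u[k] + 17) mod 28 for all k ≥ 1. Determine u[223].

3

u[1] = 5, u[2] = 10, u[3] = 3, u[4] = 24, u[5] = 17, u[6] = 10.
Since u[6] = u[2] = 10, the sequence is eventually periodic: after a pre-period of length 1 it cycles with period 4.
For k ≥ 2, u[k] depends only on (k - 2) mod 4. (223 - 2) mod 4 = 1, so u[223] = u[3] = 3.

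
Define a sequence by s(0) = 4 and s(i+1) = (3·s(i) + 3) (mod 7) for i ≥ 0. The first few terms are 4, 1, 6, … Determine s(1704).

4

We have s(0) = 4, s(1) = 1, s(2) = 6, s(3) = 0, s(4) = 3, s(5) = 5, s(6) = 4.
The sequence repeats with period 6.
(1704 - 0) mod 6 = 0, so s(1704) = s(0) = 4.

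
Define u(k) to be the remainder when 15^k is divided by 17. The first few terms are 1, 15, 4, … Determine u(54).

13

Computing terms: u(0) = 1,  u(1) = 15,  u(2) = 4,  u(3) = 9,  u(4) = 16,  u(5) = 2,  u(6) = 13,  u(7) = 8,  u(8) = 1.
The sequence repeats with period 8.
So u(54) = u(0 + ((54-0) mod 8)) = u(6) = 13.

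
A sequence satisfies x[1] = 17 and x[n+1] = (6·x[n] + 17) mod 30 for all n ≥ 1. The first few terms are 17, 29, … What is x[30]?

Computing terms: x[1] = 17,  x[2] = 29,  x[3] = 11,  x[4] = 23,  x[5] = 5,  x[6] = 17.
Since x[6] = x[1] = 17, the sequence is periodic with period 5.
(30 - 1) mod 5 = 4, so x[30] = x[5] = 5.

5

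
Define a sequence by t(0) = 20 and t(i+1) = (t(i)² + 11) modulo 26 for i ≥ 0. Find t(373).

We have t(0) = 20; t(1) = 21; t(2) = 10; t(3) = 7; t(4) = 8; t(5) = 23; t(6) = 20.
The sequence repeats with period 6.
(373 - 0) mod 6 = 1, so t(373) = t(1) = 21.

21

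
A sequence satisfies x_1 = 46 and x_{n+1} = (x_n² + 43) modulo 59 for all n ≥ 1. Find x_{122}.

20

Computing terms: x_1 = 46,  x_2 = 35,  x_3 = 29,  x_4 = 58,  x_5 = 44,  x_6 = 32,  x_7 = 5,  x_8 = 9,  x_9 = 6,  x_{10} = 20,  x_{11} = 30,  x_{12} = 58.
Since x_{12} = x_4 = 58, the sequence is eventually periodic: after a pre-period of length 3 it cycles with period 8.
For n ≥ 4, x_n depends only on (n - 4) mod 8. (122 - 4) mod 8 = 6, so x_{122} = x_{10} = 20.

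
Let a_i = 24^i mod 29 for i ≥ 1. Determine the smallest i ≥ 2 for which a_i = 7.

5

Listing terms: a_1 = 24; a_2 = 25; a_3 = 20; a_4 = 16; a_5 = 7; a_6 = 23; a_7 = 1; a_8 = 24.
The sequence repeats with period 7.
The value 7 first appears (with i ≥ 2) at a_5.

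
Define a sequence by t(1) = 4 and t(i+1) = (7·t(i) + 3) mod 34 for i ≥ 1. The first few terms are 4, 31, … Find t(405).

Listing terms: t(1) = 4, t(2) = 31, t(3) = 16, t(4) = 13, t(5) = 26, t(6) = 15, t(7) = 6, t(8) = 11, t(9) = 12, t(10) = 19, t(11) = 0, t(12) = 3, t(13) = 24, t(14) = 1, t(15) = 10, t(16) = 5, t(17) = 4.
The sequence repeats with period 16.
(405 - 1) mod 16 = 4, so t(405) = t(5) = 26.

26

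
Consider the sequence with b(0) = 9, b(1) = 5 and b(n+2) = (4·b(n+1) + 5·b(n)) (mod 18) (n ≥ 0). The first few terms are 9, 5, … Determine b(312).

Listing terms: b(0) = 9, b(1) = 5, b(2) = 11, b(3) = 15, b(4) = 7, b(5) = 13, b(6) = 15, b(7) = 17, b(8) = 17, b(9) = 9, b(10) = 13, b(11) = 7, b(12) = 3, b(13) = 11, b(14) = 5, b(15) = 3, b(16) = 1, b(17) = 1, b(18) = 9, b(19) = 5.
Since (b(18), b(19)) = (b(0), b(1)) = (9, 5) (two consecutive terms determine the rest), the sequence is periodic with period 18.
(312 - 0) mod 18 = 6, so b(312) = b(6) = 15.

15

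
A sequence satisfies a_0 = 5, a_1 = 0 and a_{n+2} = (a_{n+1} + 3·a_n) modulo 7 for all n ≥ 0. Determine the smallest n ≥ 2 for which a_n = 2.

Listing terms: a_0 = 5; a_1 = 0; a_2 = 1; a_3 = 1; a_4 = 4; a_5 = 0; a_6 = 5; a_7 = 5; a_8 = 6; a_9 = 0; a_{10} = 4; a_{11} = 4; a_{12} = 2; a_{13} = 0; a_{14} = 6; a_{15} = 6; a_{16} = 3; a_{17} = 0; a_{18} = 2; a_{19} = 2; a_{20} = 1; a_{21} = 0; a_{22} = 3; a_{23} = 3; a_{24} = 5; a_{25} = 0.
The sequence repeats with period 24.
The value 2 first appears (with n ≥ 2) at a_{12}.

12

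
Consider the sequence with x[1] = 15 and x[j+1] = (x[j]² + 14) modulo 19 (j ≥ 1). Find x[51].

2

x[1] = 15, x[2] = 11, x[3] = 2, x[4] = 18, x[5] = 15.
Since x[5] = x[1] = 15, the sequence is periodic with period 4.
(51 - 1) mod 4 = 2, so x[51] = x[3] = 2.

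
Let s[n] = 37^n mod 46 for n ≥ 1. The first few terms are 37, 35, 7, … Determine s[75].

21

Computing terms: s[1] = 37; s[2] = 35; s[3] = 7; s[4] = 29; s[5] = 15; s[6] = 3; s[7] = 19; s[8] = 13; s[9] = 21; s[10] = 41; s[11] = 45; s[12] = 9; s[13] = 11; s[14] = 39; s[15] = 17; s[16] = 31; s[17] = 43; s[18] = 27; s[19] = 33; s[20] = 25; s[21] = 5; s[22] = 1; s[23] = 37.
Since s[23] = s[1] = 37, the sequence is periodic with period 22.
(75 - 1) mod 22 = 8, so s[75] = s[9] = 21.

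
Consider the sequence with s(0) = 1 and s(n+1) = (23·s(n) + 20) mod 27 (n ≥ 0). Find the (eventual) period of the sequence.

6

We have s(0) = 1; s(1) = 16; s(2) = 10; s(3) = 7; s(4) = 19; s(5) = 25; s(6) = 1.
Since s(6) = s(0) = 1, the sequence is periodic with period 6.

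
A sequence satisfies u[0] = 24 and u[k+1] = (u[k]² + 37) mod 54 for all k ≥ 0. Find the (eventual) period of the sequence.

u[0] = 24,  u[1] = 19,  u[2] = 20,  u[3] = 5,  u[4] = 8,  u[5] = 47,  u[6] = 32,  u[7] = 35,  u[8] = 20.
Since u[8] = u[2] = 20, the sequence is eventually periodic: after a pre-period of length 2 it cycles with period 6.

6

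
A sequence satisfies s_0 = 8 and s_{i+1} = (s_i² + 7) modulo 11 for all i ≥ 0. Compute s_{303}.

We have s_0 = 8; s_1 = 5; s_2 = 10; s_3 = 8.
The sequence repeats with period 3.
(303 - 0) mod 3 = 0, so s_{303} = s_0 = 8.

8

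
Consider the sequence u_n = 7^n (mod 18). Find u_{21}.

Listing terms: u_0 = 1,  u_1 = 7,  u_2 = 13,  u_3 = 1.
Since u_3 = u_0 = 1, the sequence is periodic with period 3.
(21 - 0) mod 3 = 0, so u_{21} = u_0 = 1.

1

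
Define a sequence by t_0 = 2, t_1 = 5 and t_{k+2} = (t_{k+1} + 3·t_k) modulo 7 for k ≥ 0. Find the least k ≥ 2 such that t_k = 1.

8

Computing terms: t_0 = 2,  t_1 = 5,  t_2 = 4,  t_3 = 5,  t_4 = 3,  t_5 = 4,  t_6 = 6,  t_7 = 4,  t_8 = 1,  t_9 = 6,  t_{10} = 2,  t_{11} = 6,  t_{12} = 5,  t_{13} = 2,  t_{14} = 3,  t_{15} = 2,  t_{16} = 4,  t_{17} = 3,  t_{18} = 1,  t_{19} = 3,  t_{20} = 6,  t_{21} = 1,  t_{22} = 5,  t_{23} = 1,  t_{24} = 2,  t_{25} = 5.
Since (t_{24}, t_{25}) = (t_0, t_1) = (2, 5) (two consecutive terms determine the rest), the sequence is periodic with period 24.
The value 1 first appears (with k ≥ 2) at t_8.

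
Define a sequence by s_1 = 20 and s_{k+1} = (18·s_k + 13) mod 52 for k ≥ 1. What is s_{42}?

35

Listing terms: s_1 = 20,  s_2 = 9,  s_3 = 19,  s_4 = 43,  s_5 = 7,  s_6 = 35,  s_7 = 19.
Since s_7 = s_3 = 19, the sequence is eventually periodic: after a pre-period of length 2 it cycles with period 4.
For k ≥ 3, s_k depends only on (k - 3) mod 4. (42 - 3) mod 4 = 3, so s_{42} = s_6 = 35.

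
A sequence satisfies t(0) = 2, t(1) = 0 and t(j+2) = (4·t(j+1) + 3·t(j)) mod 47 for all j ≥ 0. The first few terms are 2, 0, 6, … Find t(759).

3

t(0) = 2, t(1) = 0, t(2) = 6, t(3) = 24, t(4) = 20, t(5) = 11, t(6) = 10, t(7) = 26, t(8) = 40, t(9) = 3, t(10) = 38, t(11) = 20, t(12) = 6, t(13) = 37, t(14) = 25, t(15) = 23, t(16) = 26, t(17) = 32, t(18) = 18, t(19) = 27, t(20) = 21, t(21) = 24, t(22) = 18, t(23) = 3, t(24) = 19, t(25) = 38, t(26) = 21, t(27) = 10, t(28) = 9, t(29) = 19, t(30) = 9, t(31) = 46, t(32) = 23, t(33) = 42, t(34) = 2, t(35) = 40, t(36) = 25, t(37) = 32, t(38) = 15, t(39) = 15, t(40) = 11, t(41) = 42, t(42) = 13, t(43) = 37, t(44) = 46, t(45) = 13, t(46) = 2, t(47) = 0.
Since (t(46), t(47)) = (t(0), t(1)) = (2, 0) (two consecutive terms determine the rest), the sequence is periodic with period 46.
(759 - 0) mod 46 = 23, so t(759) = t(23) = 3.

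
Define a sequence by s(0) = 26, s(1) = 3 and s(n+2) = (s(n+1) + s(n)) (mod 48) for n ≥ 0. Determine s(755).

17

We have s(0) = 26; s(1) = 3; s(2) = 29; s(3) = 32; s(4) = 13; s(5) = 45; s(6) = 10; s(7) = 7; s(8) = 17; s(9) = 24; s(10) = 41; s(11) = 17; s(12) = 10; s(13) = 27; s(14) = 37; s(15) = 16; s(16) = 5; s(17) = 21; s(18) = 26; s(19) = 47; s(20) = 25; s(21) = 24; s(22) = 1; s(23) = 25; s(24) = 26; s(25) = 3.
The sequence repeats with period 24.
(755 - 0) mod 24 = 11, so s(755) = s(11) = 17.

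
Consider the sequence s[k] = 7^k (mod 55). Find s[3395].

s[1] = 7,  s[2] = 49,  s[3] = 13,  s[4] = 36,  s[5] = 32,  s[6] = 4,  s[7] = 28,  s[8] = 31,  s[9] = 52,  s[10] = 34,  s[11] = 18,  s[12] = 16,  s[13] = 2,  s[14] = 14,  s[15] = 43,  s[16] = 26,  s[17] = 17,  s[18] = 9,  s[19] = 8,  s[20] = 1,  s[21] = 7.
The sequence repeats with period 20.
(3395 - 1) mod 20 = 14, so s[3395] = s[15] = 43.

43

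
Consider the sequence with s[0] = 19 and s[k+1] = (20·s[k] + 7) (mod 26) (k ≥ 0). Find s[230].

25

We have s[0] = 19; s[1] = 23; s[2] = 25; s[3] = 13; s[4] = 7; s[5] = 17; s[6] = 9; s[7] = 5; s[8] = 3; s[9] = 15; s[10] = 21; s[11] = 11; s[12] = 19.
The sequence repeats with period 12.
(230 - 0) mod 12 = 2, so s[230] = s[2] = 25.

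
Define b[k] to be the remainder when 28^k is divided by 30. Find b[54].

Listing terms: b[0] = 1; b[1] = 28; b[2] = 4; b[3] = 22; b[4] = 16; b[5] = 28.
Since b[5] = b[1] = 28, the sequence is eventually periodic: after a pre-period of length 1 it cycles with period 4.
For k ≥ 1, b[k] depends only on (k - 1) mod 4. (54 - 1) mod 4 = 1, so b[54] = b[2] = 4.

4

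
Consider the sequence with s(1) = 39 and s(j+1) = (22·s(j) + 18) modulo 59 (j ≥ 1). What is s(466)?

50

Listing terms: s(1) = 39; s(2) = 50; s(3) = 56; s(4) = 11; s(5) = 24; s(6) = 15; s(7) = 53; s(8) = 4; s(9) = 47; s(10) = 49; s(11) = 34; s(12) = 58; s(13) = 55; s(14) = 48; s(15) = 12; s(16) = 46; s(17) = 27; s(18) = 22; s(19) = 30; s(20) = 29; s(21) = 7; s(22) = 54; s(23) = 26; s(24) = 0; s(25) = 18; s(26) = 1; s(27) = 40; s(28) = 13; s(29) = 9; s(30) = 39.
Since s(30) = s(1) = 39, the sequence is periodic with period 29.
So s(466) = s(1 + ((466-1) mod 29)) = s(2) = 50.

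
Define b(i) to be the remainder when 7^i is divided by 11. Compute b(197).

6

b(0) = 1, b(1) = 7, b(2) = 5, b(3) = 2, b(4) = 3, b(5) = 10, b(6) = 4, b(7) = 6, b(8) = 9, b(9) = 8, b(10) = 1.
Since b(10) = b(0) = 1, the sequence is periodic with period 10.
(197 - 0) mod 10 = 7, so b(197) = b(7) = 6.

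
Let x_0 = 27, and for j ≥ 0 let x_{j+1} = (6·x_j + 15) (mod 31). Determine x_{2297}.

2

Computing terms: x_0 = 27,  x_1 = 22,  x_2 = 23,  x_3 = 29,  x_4 = 3,  x_5 = 2,  x_6 = 27.
Since x_6 = x_0 = 27, the sequence is periodic with period 6.
So x_{2297} = x_{0 + ((2297-0) mod 6)} = x_5 = 2.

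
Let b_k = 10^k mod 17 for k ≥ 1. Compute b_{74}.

We have b_1 = 10,  b_2 = 15,  b_3 = 14,  b_4 = 4,  b_5 = 6,  b_6 = 9,  b_7 = 5,  b_8 = 16,  b_9 = 7,  b_{10} = 2,  b_{11} = 3,  b_{12} = 13,  b_{13} = 11,  b_{14} = 8,  b_{15} = 12,  b_{16} = 1,  b_{17} = 10.
Since b_{17} = b_1 = 10, the sequence is periodic with period 16.
So b_{74} = b_{1 + ((74-1) mod 16)} = b_{10} = 2.

2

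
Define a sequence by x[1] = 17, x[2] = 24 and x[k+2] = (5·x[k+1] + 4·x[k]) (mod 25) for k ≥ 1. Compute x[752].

We have x[1] = 17; x[2] = 24; x[3] = 13; x[4] = 11; x[5] = 7; x[6] = 4; x[7] = 23; x[8] = 6; x[9] = 22; x[10] = 9; x[11] = 8; x[12] = 1; x[13] = 12; x[14] = 14; x[15] = 18; x[16] = 21; x[17] = 2; x[18] = 19; x[19] = 3; x[20] = 16; x[21] = 17; x[22] = 24.
The sequence repeats with period 20.
(752 - 1) mod 20 = 11, so x[752] = x[12] = 1.

1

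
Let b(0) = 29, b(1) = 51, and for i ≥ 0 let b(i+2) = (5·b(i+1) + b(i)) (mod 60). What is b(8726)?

Computing terms: b(0) = 29,  b(1) = 51,  b(2) = 44,  b(3) = 31,  b(4) = 19,  b(5) = 6,  b(6) = 49,  b(7) = 11,  b(8) = 44,  b(9) = 51,  b(10) = 59,  b(11) = 46,  b(12) = 49,  b(13) = 51,  b(14) = 4,  b(15) = 11,  b(16) = 59,  b(17) = 6,  b(18) = 29,  b(19) = 31,  b(20) = 4,  b(21) = 51,  b(22) = 19,  b(23) = 26,  b(24) = 29,  b(25) = 51.
Since (b(24), b(25)) = (b(0), b(1)) = (29, 51) (two consecutive terms determine the rest), the sequence is periodic with period 24.
So b(8726) = b(0 + ((8726-0) mod 24)) = b(14) = 4.

4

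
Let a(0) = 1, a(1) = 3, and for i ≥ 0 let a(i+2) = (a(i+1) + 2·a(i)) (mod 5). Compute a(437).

We have a(0) = 1; a(1) = 3; a(2) = 0; a(3) = 1; a(4) = 1; a(5) = 3.
The sequence repeats with period 4.
So a(437) = a(0 + ((437-0) mod 4)) = a(1) = 3.

3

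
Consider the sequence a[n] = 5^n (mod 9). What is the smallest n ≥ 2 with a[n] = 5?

7

a[1] = 5, a[2] = 7, a[3] = 8, a[4] = 4, a[5] = 2, a[6] = 1, a[7] = 5.
Since a[7] = a[1] = 5, the sequence is periodic with period 6.
The value 5 next appears (with n ≥ 2) at a[7].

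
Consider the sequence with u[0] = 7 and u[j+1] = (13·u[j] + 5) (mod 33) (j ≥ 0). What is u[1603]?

3

We have u[0] = 7, u[1] = 30, u[2] = 32, u[3] = 25, u[4] = 0, u[5] = 5, u[6] = 4, u[7] = 24, u[8] = 20, u[9] = 1, u[10] = 18, u[11] = 8, u[12] = 10, u[13] = 3, u[14] = 11, u[15] = 16, u[16] = 15, u[17] = 2, u[18] = 31, u[19] = 12, u[20] = 29, u[21] = 19, u[22] = 21, u[23] = 14, u[24] = 22, u[25] = 27, u[26] = 26, u[27] = 13, u[28] = 9, u[29] = 23, u[30] = 7.
Since u[30] = u[0] = 7, the sequence is periodic with period 30.
(1603 - 0) mod 30 = 13, so u[1603] = u[13] = 3.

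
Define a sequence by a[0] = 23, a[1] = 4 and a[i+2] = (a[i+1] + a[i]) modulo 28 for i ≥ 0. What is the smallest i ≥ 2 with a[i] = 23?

Computing terms: a[0] = 23,  a[1] = 4,  a[2] = 27,  a[3] = 3,  a[4] = 2,  a[5] = 5,  a[6] = 7,  a[7] = 12,  a[8] = 19,  a[9] = 3,  a[10] = 22,  a[11] = 25,  a[12] = 19,  a[13] = 16,  a[14] = 7,  a[15] = 23,  a[16] = 2,  a[17] = 25,  a[18] = 27,  a[19] = 24,  a[20] = 23,  a[21] = 19,  a[22] = 14,  a[23] = 5,  a[24] = 19,  a[25] = 24,  a[26] = 15,  a[27] = 11,  a[28] = 26,  a[29] = 9,  a[30] = 7,  a[31] = 16,  a[32] = 23,  a[33] = 11,  a[34] = 6,  a[35] = 17,  a[36] = 23,  a[37] = 12,  a[38] = 7,  a[39] = 19,  a[40] = 26,  a[41] = 17,  a[42] = 15,  a[43] = 4,  a[44] = 19,  a[45] = 23,  a[46] = 14,  a[47] = 9,  a[48] = 23,  a[49] = 4.
The sequence repeats with period 48.
The value 23 first appears (with i ≥ 2) at a[15].

15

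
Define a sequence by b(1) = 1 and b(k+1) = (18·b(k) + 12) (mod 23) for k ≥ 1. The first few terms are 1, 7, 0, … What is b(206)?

We have b(1) = 1,  b(2) = 7,  b(3) = 0,  b(4) = 12,  b(5) = 21,  b(6) = 22,  b(7) = 17,  b(8) = 19,  b(9) = 9,  b(10) = 13,  b(11) = 16,  b(12) = 1.
The sequence repeats with period 11.
So b(206) = b(1 + ((206-1) mod 11)) = b(8) = 19.

19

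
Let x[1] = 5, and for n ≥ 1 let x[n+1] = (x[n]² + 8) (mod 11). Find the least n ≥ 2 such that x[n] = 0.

We have x[1] = 5, x[2] = 0, x[3] = 8, x[4] = 6, x[5] = 0.
Since x[5] = x[2] = 0, the sequence is eventually periodic: after a pre-period of length 1 it cycles with period 3.
The value 0 first appears (with n ≥ 2) at x[2].

2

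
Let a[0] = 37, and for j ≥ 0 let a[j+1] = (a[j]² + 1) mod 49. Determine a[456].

12

Computing terms: a[0] = 37, a[1] = 47, a[2] = 5, a[3] = 26, a[4] = 40, a[5] = 33, a[6] = 12, a[7] = 47.
Since a[7] = a[1] = 47, the sequence is eventually periodic: after a pre-period of length 1 it cycles with period 6.
For j ≥ 1, a[j] depends only on (j - 1) mod 6. (456 - 1) mod 6 = 5, so a[456] = a[6] = 12.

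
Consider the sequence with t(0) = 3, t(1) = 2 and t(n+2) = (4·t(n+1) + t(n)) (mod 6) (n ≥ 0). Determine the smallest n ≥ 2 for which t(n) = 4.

t(0) = 3,  t(1) = 2,  t(2) = 5,  t(3) = 4,  t(4) = 3,  t(5) = 4,  t(6) = 1,  t(7) = 2,  t(8) = 3,  t(9) = 2.
The sequence repeats with period 8.
The value 4 first appears (with n ≥ 2) at t(3).

3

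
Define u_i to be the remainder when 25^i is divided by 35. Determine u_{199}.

25

Listing terms: u_0 = 1, u_1 = 25, u_2 = 30, u_3 = 15, u_4 = 25.
Since u_4 = u_1 = 25, the sequence is eventually periodic: after a pre-period of length 1 it cycles with period 3.
For i ≥ 1, u_i depends only on (i - 1) mod 3. (199 - 1) mod 3 = 0, so u_{199} = u_1 = 25.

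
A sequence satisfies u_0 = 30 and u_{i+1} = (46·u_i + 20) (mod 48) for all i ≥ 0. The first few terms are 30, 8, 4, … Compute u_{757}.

44

u_0 = 30; u_1 = 8; u_2 = 4; u_3 = 12; u_4 = 44; u_5 = 28; u_6 = 12.
Since u_6 = u_3 = 12, the sequence is eventually periodic: after a pre-period of length 3 it cycles with period 3.
For i ≥ 3, u_i depends only on (i - 3) mod 3. (757 - 3) mod 3 = 1, so u_{757} = u_4 = 44.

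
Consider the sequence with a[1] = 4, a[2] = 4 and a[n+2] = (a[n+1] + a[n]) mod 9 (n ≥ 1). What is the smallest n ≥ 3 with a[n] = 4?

10

a[1] = 4,  a[2] = 4,  a[3] = 8,  a[4] = 3,  a[5] = 2,  a[6] = 5,  a[7] = 7,  a[8] = 3,  a[9] = 1,  a[10] = 4,  a[11] = 5,  a[12] = 0,  a[13] = 5,  a[14] = 5,  a[15] = 1,  a[16] = 6,  a[17] = 7,  a[18] = 4,  a[19] = 2,  a[20] = 6,  a[21] = 8,  a[22] = 5,  a[23] = 4,  a[24] = 0,  a[25] = 4,  a[26] = 4.
Since (a[25], a[26]) = (a[1], a[2]) = (4, 4) (two consecutive terms determine the rest), the sequence is periodic with period 24.
The value 4 first appears (with n ≥ 3) at a[10].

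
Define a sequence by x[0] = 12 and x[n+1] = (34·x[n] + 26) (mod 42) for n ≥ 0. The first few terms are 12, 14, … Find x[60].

x[0] = 12, x[1] = 14, x[2] = 40, x[3] = 0, x[4] = 26, x[5] = 28, x[6] = 12.
The sequence repeats with period 6.
So x[60] = x[0 + ((60-0) mod 6)] = x[0] = 12.

12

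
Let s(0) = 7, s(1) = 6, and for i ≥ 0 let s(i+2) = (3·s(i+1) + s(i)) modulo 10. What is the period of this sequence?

We have s(0) = 7, s(1) = 6, s(2) = 5, s(3) = 1, s(4) = 8, s(5) = 5, s(6) = 3, s(7) = 4, s(8) = 5, s(9) = 9, s(10) = 2, s(11) = 5, s(12) = 7, s(13) = 6.
Since (s(12), s(13)) = (s(0), s(1)) = (7, 6) (two consecutive terms determine the rest), the sequence is periodic with period 12.

12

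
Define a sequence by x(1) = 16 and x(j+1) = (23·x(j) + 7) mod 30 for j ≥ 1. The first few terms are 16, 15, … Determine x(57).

16

We have x(1) = 16, x(2) = 15, x(3) = 22, x(4) = 3, x(5) = 16.
The sequence repeats with period 4.
So x(57) = x(1 + ((57-1) mod 4)) = x(1) = 16.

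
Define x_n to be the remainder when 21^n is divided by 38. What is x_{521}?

29

x_1 = 21; x_2 = 23; x_3 = 27; x_4 = 35; x_5 = 13; x_6 = 7; x_7 = 33; x_8 = 9; x_9 = 37; x_{10} = 17; x_{11} = 15; x_{12} = 11; x_{13} = 3; x_{14} = 25; x_{15} = 31; x_{16} = 5; x_{17} = 29; x_{18} = 1; x_{19} = 21.
The sequence repeats with period 18.
(521 - 1) mod 18 = 16, so x_{521} = x_{17} = 29.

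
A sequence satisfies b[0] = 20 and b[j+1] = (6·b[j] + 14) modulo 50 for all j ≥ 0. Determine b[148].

Listing terms: b[0] = 20; b[1] = 34; b[2] = 18; b[3] = 22; b[4] = 46; b[5] = 40; b[6] = 4; b[7] = 38; b[8] = 42; b[9] = 16; b[10] = 10; b[11] = 24; b[12] = 8; b[13] = 12; b[14] = 36; b[15] = 30; b[16] = 44; b[17] = 28; b[18] = 32; b[19] = 6; b[20] = 0; b[21] = 14; b[22] = 48; b[23] = 2; b[24] = 26; b[25] = 20.
The sequence repeats with period 25.
(148 - 0) mod 25 = 23, so b[148] = b[23] = 2.

2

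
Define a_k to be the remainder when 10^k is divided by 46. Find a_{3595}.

We have a_0 = 1; a_1 = 10; a_2 = 8; a_3 = 34; a_4 = 18; a_5 = 42; a_6 = 6; a_7 = 14; a_8 = 2; a_9 = 20; a_{10} = 16; a_{11} = 22; a_{12} = 36; a_{13} = 38; a_{14} = 12; a_{15} = 28; a_{16} = 4; a_{17} = 40; a_{18} = 32; a_{19} = 44; a_{20} = 26; a_{21} = 30; a_{22} = 24; a_{23} = 10.
Since a_{23} = a_1 = 10, the sequence is eventually periodic: after a pre-period of length 1 it cycles with period 22.
For k ≥ 1, a_k depends only on (k - 1) mod 22. (3595 - 1) mod 22 = 8, so a_{3595} = a_9 = 20.

20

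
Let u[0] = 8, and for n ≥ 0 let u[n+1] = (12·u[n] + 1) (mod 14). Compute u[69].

9

u[0] = 8; u[1] = 13; u[2] = 3; u[3] = 9; u[4] = 11; u[5] = 7; u[6] = 1; u[7] = 13.
Since u[7] = u[1] = 13, the sequence is eventually periodic: after a pre-period of length 1 it cycles with period 6.
For n ≥ 1, u[n] depends only on (n - 1) mod 6. (69 - 1) mod 6 = 2, so u[69] = u[3] = 9.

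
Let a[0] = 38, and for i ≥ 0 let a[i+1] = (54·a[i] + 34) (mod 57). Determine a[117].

Computing terms: a[0] = 38,  a[1] = 34,  a[2] = 46,  a[3] = 10,  a[4] = 4,  a[5] = 22,  a[6] = 25,  a[7] = 16,  a[8] = 43,  a[9] = 19,  a[10] = 34.
Since a[10] = a[1] = 34, the sequence is eventually periodic: after a pre-period of length 1 it cycles with period 9.
For i ≥ 1, a[i] depends only on (i - 1) mod 9. (117 - 1) mod 9 = 8, so a[117] = a[9] = 19.

19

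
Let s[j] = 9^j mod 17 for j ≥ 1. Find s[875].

s[1] = 9, s[2] = 13, s[3] = 15, s[4] = 16, s[5] = 8, s[6] = 4, s[7] = 2, s[8] = 1, s[9] = 9.
The sequence repeats with period 8.
(875 - 1) mod 8 = 2, so s[875] = s[3] = 15.

15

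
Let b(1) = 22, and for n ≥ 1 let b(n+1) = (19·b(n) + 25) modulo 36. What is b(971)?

b(1) = 22, b(2) = 11, b(3) = 18, b(4) = 7, b(5) = 14, b(6) = 3, b(7) = 10, b(8) = 35, b(9) = 6, b(10) = 31, b(11) = 2, b(12) = 27, b(13) = 34, b(14) = 23, b(15) = 30, b(16) = 19, b(17) = 26, b(18) = 15, b(19) = 22.
Since b(19) = b(1) = 22, the sequence is periodic with period 18.
So b(971) = b(1 + ((971-1) mod 18)) = b(17) = 26.

26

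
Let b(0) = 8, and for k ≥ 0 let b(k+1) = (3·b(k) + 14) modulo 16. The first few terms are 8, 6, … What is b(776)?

Listing terms: b(0) = 8; b(1) = 6; b(2) = 0; b(3) = 14; b(4) = 8.
Since b(4) = b(0) = 8, the sequence is periodic with period 4.
(776 - 0) mod 4 = 0, so b(776) = b(0) = 8.

8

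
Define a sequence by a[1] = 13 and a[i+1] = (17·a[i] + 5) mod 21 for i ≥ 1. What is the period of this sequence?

6

Computing terms: a[1] = 13; a[2] = 16; a[3] = 4; a[4] = 10; a[5] = 7; a[6] = 19; a[7] = 13.
The sequence repeats with period 6.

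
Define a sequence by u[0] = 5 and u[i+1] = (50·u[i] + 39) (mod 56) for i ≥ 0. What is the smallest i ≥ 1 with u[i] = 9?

1

Computing terms: u[0] = 5; u[1] = 9; u[2] = 41; u[3] = 17; u[4] = 49; u[5] = 25; u[6] = 1; u[7] = 33; u[8] = 9.
Since u[8] = u[1] = 9, the sequence is eventually periodic: after a pre-period of length 1 it cycles with period 7.
The value 9 first appears (with i ≥ 1) at u[1].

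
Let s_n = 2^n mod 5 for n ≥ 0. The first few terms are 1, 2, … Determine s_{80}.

We have s_0 = 1; s_1 = 2; s_2 = 4; s_3 = 3; s_4 = 1.
Since s_4 = s_0 = 1, the sequence is periodic with period 4.
(80 - 0) mod 4 = 0, so s_{80} = s_0 = 1.

1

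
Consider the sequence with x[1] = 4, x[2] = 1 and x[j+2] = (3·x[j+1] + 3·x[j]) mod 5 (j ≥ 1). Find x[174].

Computing terms: x[1] = 4; x[2] = 1; x[3] = 0; x[4] = 3; x[5] = 4; x[6] = 1.
Since (x[5], x[6]) = (x[1], x[2]) = (4, 1) (two consecutive terms determine the rest), the sequence is periodic with period 4.
So x[174] = x[1 + ((174-1) mod 4)] = x[2] = 1.

1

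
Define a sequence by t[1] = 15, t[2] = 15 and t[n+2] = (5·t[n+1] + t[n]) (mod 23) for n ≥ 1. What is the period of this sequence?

22

We have t[1] = 15; t[2] = 15; t[3] = 21; t[4] = 5; t[5] = 0; t[6] = 5; t[7] = 2; t[8] = 15; t[9] = 8; t[10] = 9; t[11] = 7; t[12] = 21; t[13] = 20; t[14] = 6; t[15] = 4; t[16] = 3; t[17] = 19; t[18] = 6; t[19] = 3; t[20] = 21; t[21] = 16; t[22] = 9; t[23] = 15; t[24] = 15.
The sequence repeats with period 22.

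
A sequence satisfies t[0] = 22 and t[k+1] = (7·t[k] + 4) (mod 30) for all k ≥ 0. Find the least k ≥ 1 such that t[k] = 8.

Listing terms: t[0] = 22,  t[1] = 8,  t[2] = 0,  t[3] = 4,  t[4] = 2,  t[5] = 18,  t[6] = 10,  t[7] = 14,  t[8] = 12,  t[9] = 28,  t[10] = 20,  t[11] = 24,  t[12] = 22.
The sequence repeats with period 12.
The value 8 first appears (with k ≥ 1) at t[1].

1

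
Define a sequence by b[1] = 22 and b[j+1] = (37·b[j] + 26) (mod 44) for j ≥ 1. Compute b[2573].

42

Computing terms: b[1] = 22,  b[2] = 4,  b[3] = 42,  b[4] = 40,  b[5] = 10,  b[6] = 0,  b[7] = 26,  b[8] = 20,  b[9] = 18,  b[10] = 32,  b[11] = 22.
Since b[11] = b[1] = 22, the sequence is periodic with period 10.
(2573 - 1) mod 10 = 2, so b[2573] = b[3] = 42.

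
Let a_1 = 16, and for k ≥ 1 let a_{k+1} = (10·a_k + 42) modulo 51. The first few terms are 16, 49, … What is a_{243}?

Listing terms: a_1 = 16; a_2 = 49; a_3 = 22; a_4 = 7; a_5 = 10; a_6 = 40; a_7 = 34; a_8 = 25; a_9 = 37; a_{10} = 4; a_{11} = 31; a_{12} = 46; a_{13} = 43; a_{14} = 13; a_{15} = 19; a_{16} = 28; a_{17} = 16.
Since a_{17} = a_1 = 16, the sequence is periodic with period 16.
So a_{243} = a_{1 + ((243-1) mod 16)} = a_3 = 22.

22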